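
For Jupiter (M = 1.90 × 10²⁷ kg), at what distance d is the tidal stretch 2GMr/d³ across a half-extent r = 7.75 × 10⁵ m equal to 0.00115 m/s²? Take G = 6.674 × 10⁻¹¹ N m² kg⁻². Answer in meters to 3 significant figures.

5.55 × 10⁸ m

2GMr/d³ = a_tidal  ⇒  d = (2GMr / a_tidal)^(1/3)
d = (2 × 6.674×10⁻¹¹ × (1.90 × 10²⁷) × (7.75 × 10⁵) / (0.00115))^(1/3)
  = 5.55 × 10⁸ m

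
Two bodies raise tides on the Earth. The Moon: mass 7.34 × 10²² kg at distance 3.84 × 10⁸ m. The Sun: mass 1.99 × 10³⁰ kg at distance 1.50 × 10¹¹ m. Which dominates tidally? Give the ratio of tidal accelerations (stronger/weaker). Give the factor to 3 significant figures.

The Moon, by a factor of ≈ 2.20

Compare M/d³ for the two perturbers:
The Moon: (7.34 × 10²²) / (3.84 × 10⁸)³ = 1.296 × 10⁻³
The Sun: (1.99 × 10³⁰) / (1.50 × 10¹¹)³ = 5.896 × 10⁻⁴
Ratio (larger/smaller) = 2.20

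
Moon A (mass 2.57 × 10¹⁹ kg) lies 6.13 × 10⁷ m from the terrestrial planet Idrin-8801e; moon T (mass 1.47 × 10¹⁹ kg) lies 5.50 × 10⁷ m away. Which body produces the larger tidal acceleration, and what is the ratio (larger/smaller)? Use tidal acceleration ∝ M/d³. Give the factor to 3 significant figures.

Moon A, by a factor of ≈ 1.26

Tidal acceleration ∝ M/d³, so compare M/d³ for each.
Moon A: (2.57 × 10¹⁹) / (6.13 × 10⁷)³ = 1.116 × 10⁻⁴
Moon T: (1.47 × 10¹⁹) / (5.50 × 10⁷)³ = 8.835 × 10⁻⁵
Ratio (larger/smaller) = 1.26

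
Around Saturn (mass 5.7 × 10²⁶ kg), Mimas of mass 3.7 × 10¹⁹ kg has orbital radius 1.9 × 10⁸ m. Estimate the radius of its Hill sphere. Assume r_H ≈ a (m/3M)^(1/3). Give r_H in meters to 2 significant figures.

r_H ≈ a (m/3M)^(1/3)
    = (1.9 × 10⁸) × (3.7 × 10¹⁹ / (3 × 5.7 × 10²⁶))^(1/3)
    = 5.3 × 10⁵ m

5.3 × 10⁵ m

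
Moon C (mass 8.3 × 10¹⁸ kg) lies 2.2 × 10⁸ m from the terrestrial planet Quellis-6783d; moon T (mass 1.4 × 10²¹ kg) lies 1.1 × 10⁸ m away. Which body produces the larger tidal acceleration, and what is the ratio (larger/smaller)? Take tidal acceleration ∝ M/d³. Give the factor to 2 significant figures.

Moon T, by a factor of ≈ 1300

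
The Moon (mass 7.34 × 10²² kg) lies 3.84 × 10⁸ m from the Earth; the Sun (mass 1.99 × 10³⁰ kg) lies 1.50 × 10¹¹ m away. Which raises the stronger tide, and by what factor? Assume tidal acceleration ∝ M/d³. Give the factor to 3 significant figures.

The tide-raising term goes as M/d³ (the gradient of a 1/d² field).
The Moon: (7.34 × 10²²) / (3.84 × 10⁸)³ = 1.296 × 10⁻³
The Sun: (1.99 × 10³⁰) / (1.50 × 10¹¹)³ = 5.896 × 10⁻⁴
Ratio (larger/smaller) = 2.20

The Moon, by a factor of ≈ 2.20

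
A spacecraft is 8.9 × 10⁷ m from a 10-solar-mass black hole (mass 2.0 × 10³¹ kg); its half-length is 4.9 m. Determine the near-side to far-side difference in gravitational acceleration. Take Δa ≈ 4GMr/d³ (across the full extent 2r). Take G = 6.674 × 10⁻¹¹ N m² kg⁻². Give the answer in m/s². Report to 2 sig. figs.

3.7 × 10⁻² m/s²

The field gradient is 2GM/d³; across the full diameter 2r the difference is 4GMr/d³.
Δg = 4GMr/d³
   = 4 × (6.674 × 10⁻¹¹) × (2.0 × 10³¹) × (4.9) / (8.9 × 10⁷)³
   = 3.7 × 10⁻² m/s²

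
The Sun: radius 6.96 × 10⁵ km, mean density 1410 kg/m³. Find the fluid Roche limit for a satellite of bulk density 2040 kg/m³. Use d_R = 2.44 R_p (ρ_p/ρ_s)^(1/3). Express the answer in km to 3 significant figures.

1.50 × 10⁶ km

d_R = 2.44 × 6.96 × 10⁵ km × (1410/2040)^(1/3)
    = 1.50 × 10⁶ km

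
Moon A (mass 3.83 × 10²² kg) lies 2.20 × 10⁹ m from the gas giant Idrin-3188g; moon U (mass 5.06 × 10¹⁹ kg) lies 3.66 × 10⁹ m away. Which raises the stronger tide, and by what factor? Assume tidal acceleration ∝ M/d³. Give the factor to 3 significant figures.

Moon A, by a factor of ≈ 3490

Compare M/d³ for the two perturbers:
Moon A: (3.83 × 10²²) / (2.20 × 10⁹)³ = 3.597 × 10⁻⁶
Moon U: (5.06 × 10¹⁹) / (3.66 × 10⁹)³ = 1.032 × 10⁻⁹
Ratio (larger/smaller) = 3490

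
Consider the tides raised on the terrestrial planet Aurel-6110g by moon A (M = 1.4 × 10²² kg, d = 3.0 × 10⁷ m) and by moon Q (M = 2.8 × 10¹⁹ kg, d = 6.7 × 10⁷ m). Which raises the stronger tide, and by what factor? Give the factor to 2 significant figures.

Moon A, by a factor of ≈ 5600

Tidal acceleration ∝ M/d³, so compare M/d³ for each.
Moon A: (1.4 × 10²²) / (3.0 × 10⁷)³ = 5.185 × 10⁻¹
Moon Q: (2.8 × 10¹⁹) / (6.7 × 10⁷)³ = 9.310 × 10⁻⁵
Ratio (larger/smaller) = 5600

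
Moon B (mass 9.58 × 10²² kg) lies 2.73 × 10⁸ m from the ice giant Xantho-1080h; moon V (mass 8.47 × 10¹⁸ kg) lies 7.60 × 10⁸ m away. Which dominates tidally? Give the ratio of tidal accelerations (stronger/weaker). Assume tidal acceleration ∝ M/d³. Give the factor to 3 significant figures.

Moon B, by a factor of ≈ 2.44 × 10⁵

Compare M/d³ for the two perturbers:
Moon B: (9.58 × 10²²) / (2.73 × 10⁸)³ = 4.708 × 10⁻³
Moon V: (8.47 × 10¹⁸) / (7.60 × 10⁸)³ = 1.929 × 10⁻⁸
Ratio (larger/smaller) = 2.44 × 10⁵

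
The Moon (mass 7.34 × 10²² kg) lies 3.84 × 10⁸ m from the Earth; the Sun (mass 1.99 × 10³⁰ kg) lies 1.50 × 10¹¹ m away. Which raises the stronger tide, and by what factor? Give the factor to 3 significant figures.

The Moon, by a factor of ≈ 2.20

The tide-raising term goes as M/d³ (the gradient of a 1/d² field).
The Moon: (7.34 × 10²²) / (3.84 × 10⁸)³ = 1.296 × 10⁻³
The Sun: (1.99 × 10³⁰) / (1.50 × 10¹¹)³ = 5.896 × 10⁻⁴
Ratio (larger/smaller) = 2.20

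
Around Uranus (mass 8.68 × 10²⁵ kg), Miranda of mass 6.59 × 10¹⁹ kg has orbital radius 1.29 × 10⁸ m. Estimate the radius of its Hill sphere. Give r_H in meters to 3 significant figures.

r_H ≈ a (m/3M)^(1/3)
    = (1.29 × 10⁸) × (6.59 × 10¹⁹ / (3 × 8.68 × 10²⁵))^(1/3)
    = 8.16 × 10⁵ m

8.16 × 10⁵ m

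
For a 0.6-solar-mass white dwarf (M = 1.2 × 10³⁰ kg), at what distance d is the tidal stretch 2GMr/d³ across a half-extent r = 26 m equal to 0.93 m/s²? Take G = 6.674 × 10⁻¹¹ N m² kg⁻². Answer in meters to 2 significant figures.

2GMr/d³ = a_tidal  ⇒  d = (2GMr / a_tidal)^(1/3)
d = (2 × 6.674×10⁻¹¹ × (1.2 × 10³⁰) × (26) / (0.93))^(1/3)
  = 1.6 × 10⁷ m

1.6 × 10⁷ m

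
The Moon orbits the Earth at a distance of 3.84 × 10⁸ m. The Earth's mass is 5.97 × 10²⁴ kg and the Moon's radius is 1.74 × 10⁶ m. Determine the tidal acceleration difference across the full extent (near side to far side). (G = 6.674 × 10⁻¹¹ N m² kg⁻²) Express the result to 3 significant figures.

4.90 × 10⁻⁵ m/s²

Δg = 4GMr/d³
   = 4 × (6.674 × 10⁻¹¹) × (5.97 × 10²⁴) × (1.74 × 10⁶) / (3.84 × 10⁸)³
   = 4.90 × 10⁻⁵ m/s²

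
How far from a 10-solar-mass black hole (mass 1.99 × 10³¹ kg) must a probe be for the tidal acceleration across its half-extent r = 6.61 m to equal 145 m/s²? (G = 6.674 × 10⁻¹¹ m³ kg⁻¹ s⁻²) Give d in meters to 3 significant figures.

4.95 × 10⁶ m

2GMr/d³ = a_tidal  ⇒  d = (2GMr / a_tidal)^(1/3)
d = (2 × 6.674×10⁻¹¹ × (1.99 × 10³¹) × (6.61) / (145))^(1/3)
  = 4.95 × 10⁶ m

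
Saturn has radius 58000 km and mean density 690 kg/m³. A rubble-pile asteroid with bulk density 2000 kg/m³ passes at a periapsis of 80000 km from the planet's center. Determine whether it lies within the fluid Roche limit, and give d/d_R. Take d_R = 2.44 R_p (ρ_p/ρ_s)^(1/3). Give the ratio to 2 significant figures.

d_R = 2.44 × (58000 km) × (690/2000)^(1/3) = 99260 km
d/d_R = (80000) / (99260) = 0.81
Since d/d_R < 1, the body is inside the Roche limit.

inside; d/d_R ≈ 0.81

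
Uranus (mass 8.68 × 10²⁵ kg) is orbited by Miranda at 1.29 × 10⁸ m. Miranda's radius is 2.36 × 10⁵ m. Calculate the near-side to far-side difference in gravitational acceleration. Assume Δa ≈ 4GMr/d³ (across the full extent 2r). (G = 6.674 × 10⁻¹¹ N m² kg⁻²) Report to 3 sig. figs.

Δg = 4GMr/d³
   = 4 × (6.674 × 10⁻¹¹) × (8.68 × 10²⁵) × (2.36 × 10⁵) / (1.29 × 10⁸)³
   = 2.55 × 10⁻³ m/s²

2.55 × 10⁻³ m/s²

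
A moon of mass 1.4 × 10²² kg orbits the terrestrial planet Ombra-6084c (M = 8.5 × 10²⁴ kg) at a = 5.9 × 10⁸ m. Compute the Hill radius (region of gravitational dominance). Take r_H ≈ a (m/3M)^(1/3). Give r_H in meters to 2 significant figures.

r_H ≈ a (m/3M)^(1/3)
    = (5.9 × 10⁸) × (1.4 × 10²² / (3 × 8.5 × 10²⁴))^(1/3)
    = 4.8 × 10⁷ m

4.8 × 10⁷ m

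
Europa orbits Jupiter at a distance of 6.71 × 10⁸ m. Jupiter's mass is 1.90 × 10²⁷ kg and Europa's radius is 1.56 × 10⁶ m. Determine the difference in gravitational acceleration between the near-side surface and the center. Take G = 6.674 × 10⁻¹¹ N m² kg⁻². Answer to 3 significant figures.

Δa = 2GMr/d³
   = 2 × (6.674 × 10⁻¹¹) × (1.90 × 10²⁷) × (1.56 × 10⁶) / (6.71 × 10⁸)³
   = 1.31 × 10⁻³ m/s²

1.31 × 10⁻³ m/s²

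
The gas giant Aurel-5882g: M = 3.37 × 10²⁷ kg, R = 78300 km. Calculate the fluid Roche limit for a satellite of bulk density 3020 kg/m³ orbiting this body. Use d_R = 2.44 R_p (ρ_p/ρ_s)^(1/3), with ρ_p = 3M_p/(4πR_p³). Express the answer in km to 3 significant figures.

ρ_p = 3M_p/(4πR_p³) = 3 × (3.37 × 10²⁷) / (4π × (7.83 × 10⁷ m)³) = 1680 kg/m³
d_R = 2.44 × 78300 km × (1680/3020)^(1/3)
    = 1.57 × 10⁵ km

1.57 × 10⁵ km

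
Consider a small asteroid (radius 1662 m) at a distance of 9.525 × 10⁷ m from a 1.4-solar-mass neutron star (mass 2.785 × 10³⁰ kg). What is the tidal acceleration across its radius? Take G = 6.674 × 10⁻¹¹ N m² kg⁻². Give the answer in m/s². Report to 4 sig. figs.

Δg = 2GMr/d³
   = 2 × (6.674 × 10⁻¹¹) × (2.785 × 10³⁰) × (1662) / (9.525 × 10⁷)³
   = 7.150 × 10⁻¹ m/s²

7.150 × 10⁻¹ m/s²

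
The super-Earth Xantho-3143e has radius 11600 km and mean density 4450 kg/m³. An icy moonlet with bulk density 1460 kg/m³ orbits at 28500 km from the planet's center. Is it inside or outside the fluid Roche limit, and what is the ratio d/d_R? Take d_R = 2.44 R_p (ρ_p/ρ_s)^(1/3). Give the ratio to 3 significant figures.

d_R = 2.44 × (11600 km) × (4450/1460)^(1/3) = 41040 km
d/d_R = (28500) / (41040) = 0.694
Since d/d_R < 1, the body is inside the Roche limit.

inside; d/d_R ≈ 0.694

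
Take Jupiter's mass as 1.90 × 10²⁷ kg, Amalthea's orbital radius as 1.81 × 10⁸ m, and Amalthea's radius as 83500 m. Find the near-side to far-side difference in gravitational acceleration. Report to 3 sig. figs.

7.14 × 10⁻³ m/s²

Δg = 4GMr/d³
   = 4 × (6.674 × 10⁻¹¹) × (1.90 × 10²⁷) × (83500) / (1.81 × 10⁸)³
   = 7.14 × 10⁻³ m/s²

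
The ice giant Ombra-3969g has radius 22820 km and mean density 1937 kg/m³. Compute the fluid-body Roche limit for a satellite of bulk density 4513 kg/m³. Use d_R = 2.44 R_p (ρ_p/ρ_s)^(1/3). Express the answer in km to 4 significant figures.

d_R = 2.44 × 22820 km × (1937/4513)^(1/3)
    = 42000 km

42000 km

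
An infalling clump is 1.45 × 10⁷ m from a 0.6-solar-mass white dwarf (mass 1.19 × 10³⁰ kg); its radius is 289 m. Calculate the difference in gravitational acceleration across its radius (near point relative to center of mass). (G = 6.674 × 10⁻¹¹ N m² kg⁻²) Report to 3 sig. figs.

Differencing GM/(d−r)² and GM/d² to first order in r/d gives 2GMr/d³.
Δg = 2GMr/d³
   = 2 × (6.674 × 10⁻¹¹) × (1.19 × 10³⁰) × (289) / (1.45 × 10⁷)³
   = 1.51 × 10¹ m/s²

1.51 × 10¹ m/s²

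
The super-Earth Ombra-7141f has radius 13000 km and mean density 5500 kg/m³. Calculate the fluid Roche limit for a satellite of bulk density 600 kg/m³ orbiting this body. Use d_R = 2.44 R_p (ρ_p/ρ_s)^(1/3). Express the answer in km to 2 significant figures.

66000 km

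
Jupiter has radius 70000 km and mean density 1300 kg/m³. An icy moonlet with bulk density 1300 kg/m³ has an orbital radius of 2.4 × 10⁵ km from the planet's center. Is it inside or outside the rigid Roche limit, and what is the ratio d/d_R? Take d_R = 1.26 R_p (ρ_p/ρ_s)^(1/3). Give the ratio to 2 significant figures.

d_R = 1.26 × (70000 km) × (1300/1300)^(1/3) = 88200 km
d/d_R = (2.4 × 10⁵) / (88200) = 2.7
Since d/d_R > 1, the body is outside the Roche limit.

outside; d/d_R ≈ 2.7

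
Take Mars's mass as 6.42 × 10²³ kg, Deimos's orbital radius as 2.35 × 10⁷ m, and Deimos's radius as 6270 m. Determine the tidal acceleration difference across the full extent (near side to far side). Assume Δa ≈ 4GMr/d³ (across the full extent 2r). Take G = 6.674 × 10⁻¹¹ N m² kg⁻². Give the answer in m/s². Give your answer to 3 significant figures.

8.28 × 10⁻⁵ m/s²

Δa = 4GMr/d³
   = 4 × (6.674 × 10⁻¹¹) × (6.42 × 10²³) × (6270) / (2.35 × 10⁷)³
   = 8.28 × 10⁻⁵ m/s²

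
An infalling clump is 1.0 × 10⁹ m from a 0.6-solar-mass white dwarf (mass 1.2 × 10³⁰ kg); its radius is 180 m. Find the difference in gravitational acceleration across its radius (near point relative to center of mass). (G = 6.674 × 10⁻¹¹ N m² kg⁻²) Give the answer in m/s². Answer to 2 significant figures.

a_tidal = 2GMr/d³
        = 2 × (6.674 × 10⁻¹¹) × (1.2 × 10³⁰) × (180) / (1.0 × 10⁹)³
        = 2.9 × 10⁻⁵ m/s²

2.9 × 10⁻⁵ m/s²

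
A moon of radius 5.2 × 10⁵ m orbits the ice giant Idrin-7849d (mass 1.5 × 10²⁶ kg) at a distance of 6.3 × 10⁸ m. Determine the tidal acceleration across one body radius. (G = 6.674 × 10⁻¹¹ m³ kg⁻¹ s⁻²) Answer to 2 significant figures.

4.2 × 10⁻⁵ m/s²

Δg = 2GMr/d³
   = 2 × (6.674 × 10⁻¹¹) × (1.5 × 10²⁶) × (5.2 × 10⁵) / (6.3 × 10⁸)³
   = 4.2 × 10⁻⁵ m/s²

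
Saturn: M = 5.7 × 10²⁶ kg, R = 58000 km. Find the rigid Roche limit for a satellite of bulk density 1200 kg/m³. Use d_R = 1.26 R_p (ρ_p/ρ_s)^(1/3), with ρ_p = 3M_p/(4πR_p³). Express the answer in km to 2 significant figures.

ρ_p = 3M_p/(4πR_p³) = 3 × (5.7 × 10²⁶) / (4π × (5.8 × 10⁷ m)³) = 700 kg/m³
d_R = 1.26 × 58000 km × (700/1200)^(1/3)
    = 61000 km

61000 km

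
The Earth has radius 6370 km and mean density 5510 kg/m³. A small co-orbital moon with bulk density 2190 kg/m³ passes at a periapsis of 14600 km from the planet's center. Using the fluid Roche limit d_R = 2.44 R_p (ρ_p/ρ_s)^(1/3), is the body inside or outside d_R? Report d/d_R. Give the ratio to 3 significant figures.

d_R = 2.44 × (6370 km) × (5510/2190)^(1/3) = 21140 km
d/d_R = (14600) / (21140) = 0.691
Since d/d_R < 1, the body is inside the Roche limit.

inside; d/d_R ≈ 0.691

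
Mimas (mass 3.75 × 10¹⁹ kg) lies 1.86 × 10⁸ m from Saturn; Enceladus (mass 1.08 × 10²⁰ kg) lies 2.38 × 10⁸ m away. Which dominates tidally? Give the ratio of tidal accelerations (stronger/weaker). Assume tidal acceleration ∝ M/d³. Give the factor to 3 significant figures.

Enceladus, by a factor of ≈ 1.37

Compare M/d³ for the two perturbers:
Mimas: (3.75 × 10¹⁹) / (1.86 × 10⁸)³ = 5.828 × 10⁻⁶
Enceladus: (1.08 × 10²⁰) / (2.38 × 10⁸)³ = 8.011 × 10⁻⁶
Ratio (larger/smaller) = 1.37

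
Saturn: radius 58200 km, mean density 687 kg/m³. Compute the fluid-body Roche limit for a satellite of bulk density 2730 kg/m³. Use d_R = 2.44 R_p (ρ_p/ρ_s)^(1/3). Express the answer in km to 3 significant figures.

89700 km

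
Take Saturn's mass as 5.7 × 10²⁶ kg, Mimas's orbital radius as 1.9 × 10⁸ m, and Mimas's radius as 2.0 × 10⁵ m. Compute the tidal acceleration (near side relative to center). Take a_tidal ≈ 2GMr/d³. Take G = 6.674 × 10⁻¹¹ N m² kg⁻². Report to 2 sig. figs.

a_tidal = 2GMr/d³
        = 2 × (6.674 × 10⁻¹¹) × (5.7 × 10²⁶) × (2.0 × 10⁵) / (1.9 × 10⁸)³
        = 2.2 × 10⁻³ m/s²

2.2 × 10⁻³ m/s²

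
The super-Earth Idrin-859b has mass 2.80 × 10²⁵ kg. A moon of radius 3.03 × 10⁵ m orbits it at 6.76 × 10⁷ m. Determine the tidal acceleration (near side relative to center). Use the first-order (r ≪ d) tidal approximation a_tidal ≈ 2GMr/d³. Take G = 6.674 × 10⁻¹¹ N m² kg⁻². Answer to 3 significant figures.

Differencing GM/(d−r)² and GM/d² to first order in r/d gives 2GMr/d³.
Δa = 2GMr/d³
   = 2 × (6.674 × 10⁻¹¹) × (2.80 × 10²⁵) × (3.03 × 10⁵) / (6.76 × 10⁷)³
   = 3.67 × 10⁻³ m/s²

3.67 × 10⁻³ m/s²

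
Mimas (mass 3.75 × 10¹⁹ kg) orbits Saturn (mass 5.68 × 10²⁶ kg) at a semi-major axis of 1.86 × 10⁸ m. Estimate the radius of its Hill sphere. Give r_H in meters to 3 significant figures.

5.21 × 10⁵ m

r_H ≈ a (m/3M)^(1/3)
    = (1.86 × 10⁸) × (3.75 × 10¹⁹ / (3 × 5.68 × 10²⁶))^(1/3)
    = 5.21 × 10⁵ m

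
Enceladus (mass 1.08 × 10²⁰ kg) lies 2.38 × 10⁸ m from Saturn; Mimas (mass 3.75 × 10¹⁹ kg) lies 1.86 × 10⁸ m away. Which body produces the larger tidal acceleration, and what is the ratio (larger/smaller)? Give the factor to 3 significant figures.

Tidal stretch scales as M/d³; compute that for each body.
Enceladus: (1.08 × 10²⁰) / (2.38 × 10⁸)³ = 8.011 × 10⁻⁶
Mimas: (3.75 × 10¹⁹) / (1.86 × 10⁸)³ = 5.828 × 10⁻⁶
Ratio (larger/smaller) = 1.37

Enceladus, by a factor of ≈ 1.37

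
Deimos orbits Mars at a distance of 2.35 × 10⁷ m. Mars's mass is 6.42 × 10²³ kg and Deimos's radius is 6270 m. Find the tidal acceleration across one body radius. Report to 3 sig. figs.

Δa = 2GMr/d³
   = 2 × (6.674 × 10⁻¹¹) × (6.42 × 10²³) × (6270) / (2.35 × 10⁷)³
   = 4.14 × 10⁻⁵ m/s²

4.14 × 10⁻⁵ m/s²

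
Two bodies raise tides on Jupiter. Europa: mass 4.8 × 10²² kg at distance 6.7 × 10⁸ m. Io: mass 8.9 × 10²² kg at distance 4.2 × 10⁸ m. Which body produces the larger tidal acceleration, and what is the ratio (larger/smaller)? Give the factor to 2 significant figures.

Io, by a factor of ≈ 7.5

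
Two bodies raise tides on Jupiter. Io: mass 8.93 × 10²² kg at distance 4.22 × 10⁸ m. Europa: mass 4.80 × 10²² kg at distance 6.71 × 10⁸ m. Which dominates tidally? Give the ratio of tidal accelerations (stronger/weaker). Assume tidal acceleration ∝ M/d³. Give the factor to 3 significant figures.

Io, by a factor of ≈ 7.48

Tidal acceleration ∝ M/d³, so compare M/d³ for each.
Io: (8.93 × 10²²) / (4.22 × 10⁸)³ = 1.188 × 10⁻³
Europa: (4.80 × 10²²) / (6.71 × 10⁸)³ = 1.589 × 10⁻⁴
Ratio (larger/smaller) = 7.48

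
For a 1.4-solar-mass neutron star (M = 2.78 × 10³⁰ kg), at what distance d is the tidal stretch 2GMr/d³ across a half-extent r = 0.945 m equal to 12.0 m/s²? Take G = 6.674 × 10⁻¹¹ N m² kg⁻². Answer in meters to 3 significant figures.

2GMr/d³ = a_tidal  ⇒  d = (2GMr / a_tidal)^(1/3)
d = (2 × 6.674×10⁻¹¹ × (2.78 × 10³⁰) × (0.945) / (12.0))^(1/3)
  = 3.08 × 10⁶ m

3.08 × 10⁶ m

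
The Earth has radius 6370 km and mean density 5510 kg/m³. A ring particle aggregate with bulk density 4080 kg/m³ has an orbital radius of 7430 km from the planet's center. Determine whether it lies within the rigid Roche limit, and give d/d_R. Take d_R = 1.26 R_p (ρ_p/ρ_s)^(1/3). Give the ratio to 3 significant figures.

inside; d/d_R ≈ 0.837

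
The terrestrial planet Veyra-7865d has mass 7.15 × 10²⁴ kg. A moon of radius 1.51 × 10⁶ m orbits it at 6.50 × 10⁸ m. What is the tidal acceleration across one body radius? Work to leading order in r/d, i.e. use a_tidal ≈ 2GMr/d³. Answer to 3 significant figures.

5.25 × 10⁻⁶ m/s²

The tidal stretch is the gradient of GM/d² times the body's extent r, hence the 1/d³ dependence.
a_tidal = 2GMr/d³
        = 2 × (6.674 × 10⁻¹¹) × (7.15 × 10²⁴) × (1.51 × 10⁶) / (6.50 × 10⁸)³
        = 5.25 × 10⁻⁶ m/s²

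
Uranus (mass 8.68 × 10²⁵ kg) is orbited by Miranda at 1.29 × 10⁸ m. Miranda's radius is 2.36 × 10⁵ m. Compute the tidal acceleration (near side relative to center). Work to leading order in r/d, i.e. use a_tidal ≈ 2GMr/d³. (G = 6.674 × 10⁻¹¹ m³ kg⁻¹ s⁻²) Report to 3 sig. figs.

The tidal stretch is the gradient of GM/d² times the body's extent r, hence the 1/d³ dependence.
Δg = 2GMr/d³
   = 2 × (6.674 × 10⁻¹¹) × (8.68 × 10²⁵) × (2.36 × 10⁵) / (1.29 × 10⁸)³
   = 1.27 × 10⁻³ m/s²

1.27 × 10⁻³ m/s²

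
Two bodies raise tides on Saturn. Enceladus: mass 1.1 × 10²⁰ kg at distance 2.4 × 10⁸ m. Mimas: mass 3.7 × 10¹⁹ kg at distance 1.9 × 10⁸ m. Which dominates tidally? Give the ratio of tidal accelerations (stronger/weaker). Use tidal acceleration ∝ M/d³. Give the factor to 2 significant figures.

Enceladus, by a factor of ≈ 1.5

Compare M/d³ for the two perturbers:
Enceladus: (1.1 × 10²⁰) / (2.4 × 10⁸)³ = 7.957 × 10⁻⁶
Mimas: (3.7 × 10¹⁹) / (1.9 × 10⁸)³ = 5.394 × 10⁻⁶
Ratio (larger/smaller) = 1.5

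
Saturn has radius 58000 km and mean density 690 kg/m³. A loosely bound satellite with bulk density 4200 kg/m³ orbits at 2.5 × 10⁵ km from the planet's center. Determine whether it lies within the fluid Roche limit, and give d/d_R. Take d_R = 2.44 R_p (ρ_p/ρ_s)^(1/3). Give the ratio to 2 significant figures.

outside; d/d_R ≈ 3.2

d_R = 2.44 × (58000 km) × (690/4200)^(1/3) = 77510 km
d/d_R = (2.5 × 10⁵) / (77510) = 3.2
Since d/d_R > 1, the body is outside the Roche limit.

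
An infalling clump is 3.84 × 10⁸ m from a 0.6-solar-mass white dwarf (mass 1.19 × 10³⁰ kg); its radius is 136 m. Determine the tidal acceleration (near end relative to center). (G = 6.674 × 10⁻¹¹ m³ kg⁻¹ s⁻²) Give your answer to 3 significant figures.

Since r ≪ d, expand the inverse-square field across one radius to get the leading 2GMr/d³ term.
Δa = 2GMr/d³
   = 2 × (6.674 × 10⁻¹¹) × (1.19 × 10³⁰) × (136) / (3.84 × 10⁸)³
   = 3.82 × 10⁻⁴ m/s²

3.82 × 10⁻⁴ m/s²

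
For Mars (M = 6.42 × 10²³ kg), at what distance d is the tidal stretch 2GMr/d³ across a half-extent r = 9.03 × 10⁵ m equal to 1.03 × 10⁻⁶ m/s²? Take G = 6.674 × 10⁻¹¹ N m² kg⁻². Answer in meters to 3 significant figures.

4.22 × 10⁸ m

2GMr/d³ = a_tidal  ⇒  d = (2GMr / a_tidal)^(1/3)
d = (2 × 6.674×10⁻¹¹ × (6.42 × 10²³) × (9.03 × 10⁵) / (1.03 × 10⁻⁶))^(1/3)
  = 4.22 × 10⁸ m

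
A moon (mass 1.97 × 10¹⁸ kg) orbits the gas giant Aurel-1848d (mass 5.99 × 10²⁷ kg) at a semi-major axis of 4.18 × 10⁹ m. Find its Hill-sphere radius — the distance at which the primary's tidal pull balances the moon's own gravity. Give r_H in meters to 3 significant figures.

2.00 × 10⁶ m

r_H ≈ a (m/3M)^(1/3)
    = (4.18 × 10⁹) × (1.97 × 10¹⁸ / (3 × 5.99 × 10²⁷))^(1/3)
    = 2.00 × 10⁶ m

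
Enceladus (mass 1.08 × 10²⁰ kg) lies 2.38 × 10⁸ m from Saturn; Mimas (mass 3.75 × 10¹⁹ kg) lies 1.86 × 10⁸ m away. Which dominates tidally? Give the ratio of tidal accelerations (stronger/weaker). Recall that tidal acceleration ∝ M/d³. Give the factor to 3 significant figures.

Enceladus, by a factor of ≈ 1.37

Tidal acceleration ∝ M/d³, so compare M/d³ for each.
Enceladus: (1.08 × 10²⁰) / (2.38 × 10⁸)³ = 8.011 × 10⁻⁶
Mimas: (3.75 × 10¹⁹) / (1.86 × 10⁸)³ = 5.828 × 10⁻⁶
Ratio (larger/smaller) = 1.37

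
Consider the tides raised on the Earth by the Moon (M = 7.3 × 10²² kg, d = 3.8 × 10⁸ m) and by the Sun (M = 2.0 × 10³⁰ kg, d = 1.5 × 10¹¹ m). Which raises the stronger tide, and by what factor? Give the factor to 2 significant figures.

The tide-raising term goes as M/d³ (the gradient of a 1/d² field).
The Moon: (7.3 × 10²²) / (3.8 × 10⁸)³ = 1.330 × 10⁻³
The Sun: (2.0 × 10³⁰) / (1.5 × 10¹¹)³ = 5.926 × 10⁻⁴
Ratio (larger/smaller) = 2.2

The Moon, by a factor of ≈ 2.2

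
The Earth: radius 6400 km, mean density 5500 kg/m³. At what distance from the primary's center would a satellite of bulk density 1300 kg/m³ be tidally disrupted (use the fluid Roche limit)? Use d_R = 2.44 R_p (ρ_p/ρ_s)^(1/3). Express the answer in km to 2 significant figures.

25000 km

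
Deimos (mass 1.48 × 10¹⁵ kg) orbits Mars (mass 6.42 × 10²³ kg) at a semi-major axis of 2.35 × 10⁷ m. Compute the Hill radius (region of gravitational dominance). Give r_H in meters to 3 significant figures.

r_H ≈ a (m/3M)^(1/3)
    = (2.35 × 10⁷) × (1.48 × 10¹⁵ / (3 × 6.42 × 10²³))^(1/3)
    = 2.15 × 10⁴ m

2.15 × 10⁴ m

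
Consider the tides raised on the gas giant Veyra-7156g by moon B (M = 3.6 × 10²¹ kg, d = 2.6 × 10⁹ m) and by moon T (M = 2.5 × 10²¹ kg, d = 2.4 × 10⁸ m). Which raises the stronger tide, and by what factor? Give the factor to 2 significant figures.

Moon T, by a factor of ≈ 880

Tidal stretch scales as M/d³; compute that for each body.
Moon B: (3.6 × 10²¹) / (2.6 × 10⁹)³ = 2.048 × 10⁻⁷
Moon T: (2.5 × 10²¹) / (2.4 × 10⁸)³ = 1.808 × 10⁻⁴
Ratio (larger/smaller) = 880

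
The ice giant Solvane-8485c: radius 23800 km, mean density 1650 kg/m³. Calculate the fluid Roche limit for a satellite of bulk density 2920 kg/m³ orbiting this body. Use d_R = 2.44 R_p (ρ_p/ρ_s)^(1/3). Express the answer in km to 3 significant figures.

d_R = 2.44 × 23800 km × (1650/2920)^(1/3)
    = 48000 km

48000 km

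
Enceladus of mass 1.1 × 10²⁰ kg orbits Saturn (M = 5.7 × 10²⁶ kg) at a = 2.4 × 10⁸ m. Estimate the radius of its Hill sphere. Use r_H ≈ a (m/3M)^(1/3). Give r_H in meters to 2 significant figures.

9.6 × 10⁵ m

r_H ≈ a (m/3M)^(1/3)
    = (2.4 × 10⁸) × (1.1 × 10²⁰ / (3 × 5.7 × 10²⁶))^(1/3)
    = 9.6 × 10⁵ m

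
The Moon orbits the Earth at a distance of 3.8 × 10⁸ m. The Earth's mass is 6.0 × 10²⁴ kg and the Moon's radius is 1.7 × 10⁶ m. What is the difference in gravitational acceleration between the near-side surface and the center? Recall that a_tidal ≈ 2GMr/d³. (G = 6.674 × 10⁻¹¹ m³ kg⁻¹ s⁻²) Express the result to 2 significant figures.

2.5 × 10⁻⁵ m/s²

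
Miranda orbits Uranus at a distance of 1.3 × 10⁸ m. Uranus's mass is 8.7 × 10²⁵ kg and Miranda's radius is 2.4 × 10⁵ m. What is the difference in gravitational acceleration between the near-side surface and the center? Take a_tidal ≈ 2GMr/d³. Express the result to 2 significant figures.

a_tidal = 2GMr/d³
        = 2 × (6.674 × 10⁻¹¹) × (8.7 × 10²⁵) × (2.4 × 10⁵) / (1.3 × 10⁸)³
        = 1.3 × 10⁻³ m/s²

1.3 × 10⁻³ m/s²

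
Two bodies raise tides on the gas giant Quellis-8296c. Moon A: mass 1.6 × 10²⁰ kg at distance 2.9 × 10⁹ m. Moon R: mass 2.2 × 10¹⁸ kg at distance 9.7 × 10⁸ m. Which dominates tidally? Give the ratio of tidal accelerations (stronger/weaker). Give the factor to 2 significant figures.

Compare M/d³ for the two perturbers:
Moon A: (1.6 × 10²⁰) / (2.9 × 10⁹)³ = 6.560 × 10⁻⁹
Moon R: (2.2 × 10¹⁸) / (9.7 × 10⁸)³ = 2.411 × 10⁻⁹
Ratio (larger/smaller) = 2.7

Moon A, by a factor of ≈ 2.7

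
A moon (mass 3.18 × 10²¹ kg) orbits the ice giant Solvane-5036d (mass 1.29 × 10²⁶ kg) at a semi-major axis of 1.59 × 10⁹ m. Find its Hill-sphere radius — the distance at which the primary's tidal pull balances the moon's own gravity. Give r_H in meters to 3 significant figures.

3.21 × 10⁷ m

r_H ≈ a (m/3M)^(1/3)
    = (1.59 × 10⁹) × (3.18 × 10²¹ / (3 × 1.29 × 10²⁶))^(1/3)
    = 3.21 × 10⁷ m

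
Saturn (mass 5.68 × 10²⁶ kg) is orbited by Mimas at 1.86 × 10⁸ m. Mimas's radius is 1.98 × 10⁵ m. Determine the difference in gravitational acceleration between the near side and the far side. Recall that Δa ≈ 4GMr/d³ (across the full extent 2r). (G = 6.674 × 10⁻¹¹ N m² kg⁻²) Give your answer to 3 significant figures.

4.67 × 10⁻³ m/s²

The field gradient is 2GM/d³; across the full diameter 2r the difference is 4GMr/d³.
a_tidal = 4GMr/d³
        = 4 × (6.674 × 10⁻¹¹) × (5.68 × 10²⁶) × (1.98 × 10⁵) / (1.86 × 10⁸)³
        = 4.67 × 10⁻³ m/s²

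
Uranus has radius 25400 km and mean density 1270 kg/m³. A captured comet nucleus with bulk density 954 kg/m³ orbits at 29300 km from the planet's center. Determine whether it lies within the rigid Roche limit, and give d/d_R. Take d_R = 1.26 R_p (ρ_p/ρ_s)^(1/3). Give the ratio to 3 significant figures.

d_R = 1.26 × (25400 km) × (1270/954)^(1/3) = 35210 km
d/d_R = (29300) / (35210) = 0.832
Since d/d_R < 1, the body is inside the Roche limit.

inside; d/d_R ≈ 0.832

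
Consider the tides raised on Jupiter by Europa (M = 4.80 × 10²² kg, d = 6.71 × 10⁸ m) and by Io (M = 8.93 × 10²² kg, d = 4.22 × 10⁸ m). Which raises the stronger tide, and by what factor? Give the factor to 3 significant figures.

Io, by a factor of ≈ 7.48

Tidal acceleration ∝ M/d³, so compare M/d³ for each.
Europa: (4.80 × 10²²) / (6.71 × 10⁸)³ = 1.589 × 10⁻⁴
Io: (8.93 × 10²²) / (4.22 × 10⁸)³ = 1.188 × 10⁻³
Ratio (larger/smaller) = 7.48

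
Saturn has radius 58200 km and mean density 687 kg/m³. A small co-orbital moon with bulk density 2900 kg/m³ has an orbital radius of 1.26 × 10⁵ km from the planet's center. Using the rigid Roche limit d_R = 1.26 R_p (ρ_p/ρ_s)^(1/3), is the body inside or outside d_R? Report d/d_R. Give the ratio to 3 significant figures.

outside; d/d_R ≈ 2.78

d_R = 1.26 × (58200 km) × (687/2900)^(1/3) = 45370 km
d/d_R = (1.26 × 10⁵) / (45370) = 2.78
Since d/d_R > 1, the body is outside the Roche limit.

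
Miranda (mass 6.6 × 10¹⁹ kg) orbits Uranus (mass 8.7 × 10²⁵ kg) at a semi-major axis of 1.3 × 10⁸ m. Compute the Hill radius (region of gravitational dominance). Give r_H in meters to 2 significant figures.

8.2 × 10⁵ m

r_H ≈ a (m/3M)^(1/3)
    = (1.3 × 10⁸) × (6.6 × 10¹⁹ / (3 × 8.7 × 10²⁵))^(1/3)
    = 8.2 × 10⁵ m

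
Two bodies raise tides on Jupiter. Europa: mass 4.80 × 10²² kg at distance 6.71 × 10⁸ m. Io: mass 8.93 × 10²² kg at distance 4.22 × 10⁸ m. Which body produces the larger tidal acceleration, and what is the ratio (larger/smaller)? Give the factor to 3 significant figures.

Io, by a factor of ≈ 7.48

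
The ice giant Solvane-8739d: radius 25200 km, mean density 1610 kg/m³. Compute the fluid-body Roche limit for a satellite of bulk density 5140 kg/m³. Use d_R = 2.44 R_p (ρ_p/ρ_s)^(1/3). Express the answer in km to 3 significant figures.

d_R = 2.44 × 25200 km × (1610/5140)^(1/3)
    = 41800 km

41800 km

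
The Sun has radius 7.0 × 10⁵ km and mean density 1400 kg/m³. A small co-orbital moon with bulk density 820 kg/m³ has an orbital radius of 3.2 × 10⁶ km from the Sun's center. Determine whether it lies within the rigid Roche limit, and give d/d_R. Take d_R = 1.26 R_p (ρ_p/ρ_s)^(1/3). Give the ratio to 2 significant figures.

outside; d/d_R ≈ 3.0

d_R = 1.26 × (7.0 × 10⁵ km) × (1400/820)^(1/3) = 1.054 × 10⁶ km
d/d_R = (3.2 × 10⁶) / (1.054 × 10⁶) = 3.0
Since d/d_R > 1, the body is outside the Roche limit.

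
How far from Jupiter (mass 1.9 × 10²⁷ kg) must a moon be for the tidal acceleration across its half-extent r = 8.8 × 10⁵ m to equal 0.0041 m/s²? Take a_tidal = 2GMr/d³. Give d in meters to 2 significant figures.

2GMr/d³ = a_tidal  ⇒  d = (2GMr / a_tidal)^(1/3)
d = (2 × 6.674×10⁻¹¹ × (1.9 × 10²⁷) × (8.8 × 10⁵) / (0.0041))^(1/3)
  = 3.8 × 10⁸ m

3.8 × 10⁸ m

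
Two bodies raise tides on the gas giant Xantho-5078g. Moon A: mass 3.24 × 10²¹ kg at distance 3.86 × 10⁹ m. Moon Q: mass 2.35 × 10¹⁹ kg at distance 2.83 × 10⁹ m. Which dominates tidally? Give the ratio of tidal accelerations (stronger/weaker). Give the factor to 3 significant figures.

Compare M/d³ for the two perturbers:
Moon A: (3.24 × 10²¹) / (3.86 × 10⁹)³ = 5.634 × 10⁻⁸
Moon Q: (2.35 × 10¹⁹) / (2.83 × 10⁹)³ = 1.037 × 10⁻⁹
Ratio (larger/smaller) = 54.3

Moon A, by a factor of ≈ 54.3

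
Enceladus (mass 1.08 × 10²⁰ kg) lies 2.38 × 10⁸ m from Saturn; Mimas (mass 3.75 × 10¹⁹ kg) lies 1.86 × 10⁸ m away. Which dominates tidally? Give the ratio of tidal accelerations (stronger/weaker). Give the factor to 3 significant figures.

Enceladus, by a factor of ≈ 1.37

The tide-raising term goes as M/d³ (the gradient of a 1/d² field).
Enceladus: (1.08 × 10²⁰) / (2.38 × 10⁸)³ = 8.011 × 10⁻⁶
Mimas: (3.75 × 10¹⁹) / (1.86 × 10⁸)³ = 5.828 × 10⁻⁶
Ratio (larger/smaller) = 1.37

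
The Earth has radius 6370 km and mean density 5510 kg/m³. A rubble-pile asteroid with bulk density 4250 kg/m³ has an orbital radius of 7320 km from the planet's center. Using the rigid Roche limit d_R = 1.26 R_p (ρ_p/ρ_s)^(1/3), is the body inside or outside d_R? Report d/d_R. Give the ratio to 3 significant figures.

inside; d/d_R ≈ 0.836

d_R = 1.26 × (6370 km) × (5510/4250)^(1/3) = 8752 km
d/d_R = (7320) / (8752) = 0.836
Since d/d_R < 1, the body is inside the Roche limit.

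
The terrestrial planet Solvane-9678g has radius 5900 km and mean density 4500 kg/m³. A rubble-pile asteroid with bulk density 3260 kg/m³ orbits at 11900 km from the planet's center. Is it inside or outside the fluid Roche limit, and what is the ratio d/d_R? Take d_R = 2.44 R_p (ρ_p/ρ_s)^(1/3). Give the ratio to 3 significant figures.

d_R = 2.44 × (5900 km) × (4500/3260)^(1/3) = 16030 km
d/d_R = (11900) / (16030) = 0.742
Since d/d_R < 1, the body is inside the Roche limit.

inside; d/d_R ≈ 0.742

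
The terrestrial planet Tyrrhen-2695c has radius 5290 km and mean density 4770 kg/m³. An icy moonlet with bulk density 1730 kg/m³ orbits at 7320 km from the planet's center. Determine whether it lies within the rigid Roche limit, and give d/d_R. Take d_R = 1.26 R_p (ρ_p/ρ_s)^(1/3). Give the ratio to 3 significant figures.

d_R = 1.26 × (5290 km) × (4770/1730)^(1/3) = 9347 km
d/d_R = (7320) / (9347) = 0.783
Since d/d_R < 1, the body is inside the Roche limit.

inside; d/d_R ≈ 0.783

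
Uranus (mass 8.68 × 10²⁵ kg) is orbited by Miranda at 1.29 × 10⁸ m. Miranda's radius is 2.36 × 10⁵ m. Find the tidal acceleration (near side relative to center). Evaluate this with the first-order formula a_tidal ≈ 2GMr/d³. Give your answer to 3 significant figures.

Δa = 2GMr/d³
   = 2 × (6.674 × 10⁻¹¹) × (8.68 × 10²⁵) × (2.36 × 10⁵) / (1.29 × 10⁸)³
   = 1.27 × 10⁻³ m/s²

1.27 × 10⁻³ m/s²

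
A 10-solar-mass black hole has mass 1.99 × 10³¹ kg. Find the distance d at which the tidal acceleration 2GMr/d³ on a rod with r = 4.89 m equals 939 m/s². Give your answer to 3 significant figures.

2.40 × 10⁶ m

2GMr/d³ = a_tidal  ⇒  d = (2GMr / a_tidal)^(1/3)
d = (2 × 6.674×10⁻¹¹ × (1.99 × 10³¹) × (4.89) / (939))^(1/3)
  = 2.40 × 10⁶ m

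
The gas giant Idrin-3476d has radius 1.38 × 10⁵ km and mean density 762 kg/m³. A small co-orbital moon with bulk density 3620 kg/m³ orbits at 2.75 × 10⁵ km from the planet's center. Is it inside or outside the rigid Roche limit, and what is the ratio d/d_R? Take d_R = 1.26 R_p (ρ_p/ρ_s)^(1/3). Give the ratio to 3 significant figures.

outside; d/d_R ≈ 2.66

d_R = 1.26 × (1.38 × 10⁵ km) × (762/3620)^(1/3) = 1.034 × 10⁵ km
d/d_R = (2.75 × 10⁵) / (1.034 × 10⁵) = 2.66
Since d/d_R > 1, the body is outside the Roche limit.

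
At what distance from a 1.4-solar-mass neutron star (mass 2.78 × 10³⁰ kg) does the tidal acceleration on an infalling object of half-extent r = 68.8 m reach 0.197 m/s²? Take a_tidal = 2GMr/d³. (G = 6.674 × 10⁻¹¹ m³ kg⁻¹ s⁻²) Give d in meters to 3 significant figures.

2GMr/d³ = a_tidal  ⇒  d = (2GMr / a_tidal)^(1/3)
d = (2 × 6.674×10⁻¹¹ × (2.78 × 10³⁰) × (68.8) / (0.197))^(1/3)
  = 5.06 × 10⁷ m

5.06 × 10⁷ m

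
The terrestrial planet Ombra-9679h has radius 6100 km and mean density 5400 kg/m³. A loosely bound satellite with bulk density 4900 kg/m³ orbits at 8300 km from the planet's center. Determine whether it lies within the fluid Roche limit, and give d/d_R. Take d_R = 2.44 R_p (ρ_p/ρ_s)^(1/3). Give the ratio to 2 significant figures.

d_R = 2.44 × (6100 km) × (5400/4900)^(1/3) = 15370 km
d/d_R = (8300) / (15370) = 0.54
Since d/d_R < 1, the body is inside the Roche limit.

inside; d/d_R ≈ 0.54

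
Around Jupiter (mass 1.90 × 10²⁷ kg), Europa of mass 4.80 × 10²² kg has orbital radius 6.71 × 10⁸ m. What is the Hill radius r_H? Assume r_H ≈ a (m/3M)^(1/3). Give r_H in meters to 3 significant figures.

1.37 × 10⁷ m

r_H ≈ a (m/3M)^(1/3)
    = (6.71 × 10⁸) × (4.80 × 10²² / (3 × 1.90 × 10²⁷))^(1/3)
    = 1.37 × 10⁷ m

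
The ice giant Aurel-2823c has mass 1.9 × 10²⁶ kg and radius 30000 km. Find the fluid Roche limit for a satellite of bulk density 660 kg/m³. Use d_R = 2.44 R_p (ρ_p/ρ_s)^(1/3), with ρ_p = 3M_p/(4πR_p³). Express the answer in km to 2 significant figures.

ρ_p = 3M_p/(4πR_p³) = 3 × (1.9 × 10²⁶) / (4π × (3.0 × 10⁷ m)³) = 1700 kg/m³
d_R = 2.44 × 30000 km × (1700/660)^(1/3)
    = 1.0 × 10⁵ km

1.0 × 10⁵ km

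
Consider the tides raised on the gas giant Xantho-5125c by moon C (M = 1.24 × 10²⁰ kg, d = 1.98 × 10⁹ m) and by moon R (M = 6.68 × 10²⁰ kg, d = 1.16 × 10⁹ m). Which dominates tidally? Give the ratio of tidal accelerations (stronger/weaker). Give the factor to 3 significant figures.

Tidal stretch scales as M/d³; compute that for each body.
Moon C: (1.24 × 10²⁰) / (1.98 × 10⁹)³ = 1.597 × 10⁻⁸
Moon R: (6.68 × 10²⁰) / (1.16 × 10⁹)³ = 4.280 × 10⁻⁷
Ratio (larger/smaller) = 26.8

Moon R, by a factor of ≈ 26.8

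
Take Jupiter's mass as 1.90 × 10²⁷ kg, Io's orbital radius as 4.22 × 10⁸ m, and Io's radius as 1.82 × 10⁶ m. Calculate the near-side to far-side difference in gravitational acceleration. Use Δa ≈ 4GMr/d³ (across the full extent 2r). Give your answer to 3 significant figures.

Δa = 4GMr/d³
   = 4 × (6.674 × 10⁻¹¹) × (1.90 × 10²⁷) × (1.82 × 10⁶) / (4.22 × 10⁸)³
   = 1.23 × 10⁻² m/s²

1.23 × 10⁻² m/s²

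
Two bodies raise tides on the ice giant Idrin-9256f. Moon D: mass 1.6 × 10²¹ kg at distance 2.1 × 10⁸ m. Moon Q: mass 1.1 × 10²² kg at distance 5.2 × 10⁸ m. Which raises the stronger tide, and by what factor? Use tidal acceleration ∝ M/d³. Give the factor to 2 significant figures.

Moon D, by a factor of ≈ 2.2

Compare M/d³ for the two perturbers:
Moon D: (1.6 × 10²¹) / (2.1 × 10⁸)³ = 1.728 × 10⁻⁴
Moon Q: (1.1 × 10²²) / (5.2 × 10⁸)³ = 7.823 × 10⁻⁵
Ratio (larger/smaller) = 2.2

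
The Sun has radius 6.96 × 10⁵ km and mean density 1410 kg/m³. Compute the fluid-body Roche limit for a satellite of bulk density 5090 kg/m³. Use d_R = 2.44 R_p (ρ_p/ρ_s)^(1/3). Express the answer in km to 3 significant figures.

1.11 × 10⁶ km

d_R = 2.44 × 6.96 × 10⁵ km × (1410/5090)^(1/3)
    = 1.11 × 10⁶ km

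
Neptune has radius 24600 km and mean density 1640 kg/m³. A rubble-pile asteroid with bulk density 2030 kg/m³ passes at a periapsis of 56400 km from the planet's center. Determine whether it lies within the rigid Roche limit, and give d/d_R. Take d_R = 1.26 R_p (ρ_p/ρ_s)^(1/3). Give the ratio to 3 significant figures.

d_R = 1.26 × (24600 km) × (1640/2030)^(1/3) = 28870 km
d/d_R = (56400) / (28870) = 1.95
Since d/d_R > 1, the body is outside the Roche limit.

outside; d/d_R ≈ 1.95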